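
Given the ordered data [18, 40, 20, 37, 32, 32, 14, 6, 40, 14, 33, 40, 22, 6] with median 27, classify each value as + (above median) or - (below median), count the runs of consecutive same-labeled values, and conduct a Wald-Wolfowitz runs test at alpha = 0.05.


Step 1: Compute median = 27; label A = above, B = below.
Labels in order: BABAAABBABAABB  (n_A = 7, n_B = 7)
Step 2: Count runs R = 9.
Step 3: Under H0 (random ordering), E[R] = 2*n_A*n_B/(n_A+n_B) + 1 = 2*7*7/14 + 1 = 8.0000.
        Var[R] = 2*n_A*n_B*(2*n_A*n_B - n_A - n_B) / ((n_A+n_B)^2 * (n_A+n_B-1)) = 8232/2548 = 3.2308.
        SD[R] = 1.7974.
Step 4: Continuity-corrected z = (R - 0.5 - E[R]) / SD[R] = (9 - 0.5 - 8.0000) / 1.7974 = 0.2782.
Step 5: Two-sided p-value via normal approximation = 2*(1 - Phi(|z|)) = 0.780879.
Step 6: alpha = 0.05. fail to reject H0.

R = 9, z = 0.2782, p = 0.780879, fail to reject H0.


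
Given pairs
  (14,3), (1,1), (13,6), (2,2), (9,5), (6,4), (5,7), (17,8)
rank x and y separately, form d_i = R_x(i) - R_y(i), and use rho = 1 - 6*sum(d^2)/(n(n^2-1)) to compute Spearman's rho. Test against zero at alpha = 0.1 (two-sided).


Step 1: Rank x and y separately (midranks; no ties here).
rank(x): 14->7, 1->1, 13->6, 2->2, 9->5, 6->4, 5->3, 17->8
rank(y): 3->3, 1->1, 6->6, 2->2, 5->5, 4->4, 7->7, 8->8
Step 2: d_i = R_x(i) - R_y(i); compute d_i^2.
  (7-3)^2=16, (1-1)^2=0, (6-6)^2=0, (2-2)^2=0, (5-5)^2=0, (4-4)^2=0, (3-7)^2=16, (8-8)^2=0
sum(d^2) = 32.
Step 3: rho = 1 - 6*32 / (8*(8^2 - 1)) = 1 - 192/504 = 0.619048.
Step 4: Under H0, t = rho * sqrt((n-2)/(1-rho^2)) = 1.9308 ~ t(6).
Step 5: Two-sided p-value from the t-distribution with 6 df = 0.101733.
Step 6: alpha = 0.1. fail to reject H0.

rho = 0.6190, p = 0.101733, fail to reject H0 at alpha = 0.1.


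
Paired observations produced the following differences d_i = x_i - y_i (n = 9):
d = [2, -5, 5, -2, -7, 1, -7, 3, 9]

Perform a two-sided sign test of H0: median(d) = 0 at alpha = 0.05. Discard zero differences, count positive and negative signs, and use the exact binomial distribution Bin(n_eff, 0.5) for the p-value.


Step 1: Discard zero differences. Original n = 9; n_eff = number of nonzero differences = 9.
Nonzero differences (with sign): +2, -5, +5, -2, -7, +1, -7, +3, +9
Step 2: Count signs: positive = 5, negative = 4.
Step 3: Under H0: P(positive) = 0.5, so the number of positives S ~ Bin(9, 0.5).
Step 4: Two-sided exact p-value = sum of Bin(9,0.5) probabilities at or below the observed probability = 1.000000.
Step 5: alpha = 0.05. fail to reject H0.

n_eff = 9, pos = 5, neg = 4, p = 1.000000, fail to reject H0.


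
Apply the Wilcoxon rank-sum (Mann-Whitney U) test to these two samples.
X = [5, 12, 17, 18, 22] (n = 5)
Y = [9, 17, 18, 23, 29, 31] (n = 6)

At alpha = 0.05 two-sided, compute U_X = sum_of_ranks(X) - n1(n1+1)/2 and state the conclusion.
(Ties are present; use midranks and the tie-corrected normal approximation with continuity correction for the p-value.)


Step 1: Combine and sort all 11 observations; assign midranks.
sorted (value, group): (5,X), (9,Y), (12,X), (17,X), (17,Y), (18,X), (18,Y), (22,X), (23,Y), (29,Y), (31,Y)
ranks: 5->1, 9->2, 12->3, 17->4.5, 17->4.5, 18->6.5, 18->6.5, 22->8, 23->9, 29->10, 31->11
Step 2: Rank sum for X: R1 = 1 + 3 + 4.5 + 6.5 + 8 = 23.
Step 3: U_X = R1 - n1(n1+1)/2 = 23 - 5*6/2 = 23 - 15 = 8.
       U_Y = n1*n2 - U_X = 30 - 8 = 22.
Step 4: Ties are present, so use the tie-corrected normal approximation (with continuity correction) for the p-value.
Step 5: p-value = 0.233197; compare to alpha = 0.05. fail to reject H0.

U_X = 8, p = 0.233197, fail to reject H0 at alpha = 0.05.


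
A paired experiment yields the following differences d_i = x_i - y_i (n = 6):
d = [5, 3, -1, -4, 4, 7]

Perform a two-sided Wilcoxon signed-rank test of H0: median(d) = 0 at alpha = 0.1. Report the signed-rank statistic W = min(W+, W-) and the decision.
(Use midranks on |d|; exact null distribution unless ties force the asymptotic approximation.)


Step 1: Drop any zero differences (none here) and take |d_i|.
|d| = [5, 3, 1, 4, 4, 7]
Step 2: Midrank |d_i| (ties get averaged ranks).
ranks: |5|->5, |3|->2, |1|->1, |4|->3.5, |4|->3.5, |7|->6
Step 3: Attach original signs; sum ranks with positive sign and with negative sign.
W+ = 5 + 2 + 3.5 + 6 = 16.5
W- = 1 + 3.5 = 4.5
(Check: W+ + W- = 21 should equal n(n+1)/2 = 21.)
Step 4: Test statistic W = min(W+, W-) = 4.5.
Step 5: Ties in |d|, so use the tie-corrected normal approximation.
        E[W] = n(n+1)/4 = 6*7/4 = 10.5.
        Tie groups: |d|=4 (t=2); sum(t^3 - t) = 6.
        Var[W] = n(n+1)(2n+1)/24 - sum(t^3-t)/48 = 546/24 - 6/48 = 22.625.
        z = (W - E[W]) / sqrt(Var[W]) = (4.5 - 10.5) / 4.7566 = -1.2614.
        Two-sided p = 2*Phi(z) = 0.207160.
Step 6: alpha = 0.1. fail to reject H0.

W+ = 16.5, W- = 4.5, W = min = 4.5, p = 0.207160, fail to reject H0.


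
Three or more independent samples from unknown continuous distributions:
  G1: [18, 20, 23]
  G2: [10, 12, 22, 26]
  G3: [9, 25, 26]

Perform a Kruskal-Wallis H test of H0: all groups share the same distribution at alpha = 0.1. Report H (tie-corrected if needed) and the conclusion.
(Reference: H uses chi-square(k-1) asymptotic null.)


Step 1: Combine all N = 10 observations and assign midranks.
sorted (value, group, rank): (9,G3,1), (10,G2,2), (12,G2,3), (18,G1,4), (20,G1,5), (22,G2,6), (23,G1,7), (25,G3,8), (26,G2,9.5), (26,G3,9.5)
Step 2: Sum ranks within each group.
R_1 = 16 (n_1 = 3)
R_2 = 20.5 (n_2 = 4)
R_3 = 18.5 (n_3 = 3)
Step 3: H = 12/(N(N+1)) * sum(R_i^2/n_i) - 3(N+1)
     = 12/(10*11) * (16^2/3 + 20.5^2/4 + 18.5^2/3) - 3*11
     = 0.109091 * 304.479 - 33
     = 0.215909.
Step 4: Ties present; correction factor C = 1 - 6/(10^3 - 10) = 0.993939. Corrected H = 0.215909 / 0.993939 = 0.217226.
Step 5: Under H0, H ~ chi^2(2); p-value = 0.897078.
Step 6: alpha = 0.1. fail to reject H0.

H = 0.2172, df = 2, p = 0.897078, fail to reject H0.


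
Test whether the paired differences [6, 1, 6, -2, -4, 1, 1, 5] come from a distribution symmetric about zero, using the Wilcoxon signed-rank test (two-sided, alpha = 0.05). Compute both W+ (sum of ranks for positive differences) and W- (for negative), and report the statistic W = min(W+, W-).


Step 1: Drop any zero differences (none here) and take |d_i|.
|d| = [6, 1, 6, 2, 4, 1, 1, 5]
Step 2: Midrank |d_i| (ties get averaged ranks).
ranks: |6|->7.5, |1|->2, |6|->7.5, |2|->4, |4|->5, |1|->2, |1|->2, |5|->6
Step 3: Attach original signs; sum ranks with positive sign and with negative sign.
W+ = 7.5 + 2 + 7.5 + 2 + 2 + 6 = 27
W- = 4 + 5 = 9
(Check: W+ + W- = 36 should equal n(n+1)/2 = 36.)
Step 4: Test statistic W = min(W+, W-) = 9.
Step 5: Ties in |d|, so use the tie-corrected normal approximation.
        E[W] = n(n+1)/4 = 8*9/4 = 18.
        Tie groups: |d|=1 (t=3), |d|=6 (t=2); sum(t^3 - t) = 30.
        Var[W] = n(n+1)(2n+1)/24 - sum(t^3-t)/48 = 1224/24 - 30/48 = 50.375.
        z = (W - E[W]) / sqrt(Var[W]) = (9 - 18) / 7.0975 = -1.2680.
        Two-sided p = 2*Phi(z) = 0.204782.
Step 6: alpha = 0.05. fail to reject H0.

W+ = 27, W- = 9, W = min = 9, p = 0.204782, fail to reject H0.


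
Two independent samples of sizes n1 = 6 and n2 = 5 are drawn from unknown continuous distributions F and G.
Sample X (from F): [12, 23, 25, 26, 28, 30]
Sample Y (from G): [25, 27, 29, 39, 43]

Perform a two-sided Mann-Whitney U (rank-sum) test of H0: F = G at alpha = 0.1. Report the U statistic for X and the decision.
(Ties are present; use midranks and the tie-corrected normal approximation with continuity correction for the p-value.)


Step 1: Combine and sort all 11 observations; assign midranks.
sorted (value, group): (12,X), (23,X), (25,X), (25,Y), (26,X), (27,Y), (28,X), (29,Y), (30,X), (39,Y), (43,Y)
ranks: 12->1, 23->2, 25->3.5, 25->3.5, 26->5, 27->6, 28->7, 29->8, 30->9, 39->10, 43->11
Step 2: Rank sum for X: R1 = 1 + 2 + 3.5 + 5 + 7 + 9 = 27.5.
Step 3: U_X = R1 - n1(n1+1)/2 = 27.5 - 6*7/2 = 27.5 - 21 = 6.5.
       U_Y = n1*n2 - U_X = 30 - 6.5 = 23.5.
Step 4: Ties are present, so use the tie-corrected normal approximation (with continuity correction) for the p-value.
Step 5: p-value = 0.143215; compare to alpha = 0.1. fail to reject H0.

U_X = 6.5, p = 0.143215, fail to reject H0 at alpha = 0.1.


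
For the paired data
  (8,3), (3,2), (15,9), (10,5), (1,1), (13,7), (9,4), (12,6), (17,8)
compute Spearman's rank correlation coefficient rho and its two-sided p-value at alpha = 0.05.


Step 1: Rank x and y separately (midranks; no ties here).
rank(x): 8->3, 3->2, 15->8, 10->5, 1->1, 13->7, 9->4, 12->6, 17->9
rank(y): 3->3, 2->2, 9->9, 5->5, 1->1, 7->7, 4->4, 6->6, 8->8
Step 2: d_i = R_x(i) - R_y(i); compute d_i^2.
  (3-3)^2=0, (2-2)^2=0, (8-9)^2=1, (5-5)^2=0, (1-1)^2=0, (7-7)^2=0, (4-4)^2=0, (6-6)^2=0, (9-8)^2=1
sum(d^2) = 2.
Step 3: rho = 1 - 6*2 / (9*(9^2 - 1)) = 1 - 12/720 = 0.983333.
Step 4: Under H0, t = rho * sqrt((n-2)/(1-rho^2)) = 14.3096 ~ t(7).
Step 5: Two-sided p-value from the t-distribution with 7 df = 0.000002.
Step 6: alpha = 0.05. reject H0.

rho = 0.9833, p = 0.000002, reject H0 at alpha = 0.05.


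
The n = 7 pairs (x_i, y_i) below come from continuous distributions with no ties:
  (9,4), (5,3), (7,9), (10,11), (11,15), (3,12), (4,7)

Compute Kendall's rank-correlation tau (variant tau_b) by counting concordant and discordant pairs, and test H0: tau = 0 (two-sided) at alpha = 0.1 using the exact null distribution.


Step 1: Enumerate the 21 unordered pairs (i,j) with i<j and classify each by sign(x_j-x_i) * sign(y_j-y_i).
  (1,2):dx=-4,dy=-1->C; (1,3):dx=-2,dy=+5->D; (1,4):dx=+1,dy=+7->C; (1,5):dx=+2,dy=+11->C
  (1,6):dx=-6,dy=+8->D; (1,7):dx=-5,dy=+3->D; (2,3):dx=+2,dy=+6->C; (2,4):dx=+5,dy=+8->C
  (2,5):dx=+6,dy=+12->C; (2,6):dx=-2,dy=+9->D; (2,7):dx=-1,dy=+4->D; (3,4):dx=+3,dy=+2->C
  (3,5):dx=+4,dy=+6->C; (3,6):dx=-4,dy=+3->D; (3,7):dx=-3,dy=-2->C; (4,5):dx=+1,dy=+4->C
  (4,6):dx=-7,dy=+1->D; (4,7):dx=-6,dy=-4->C; (5,6):dx=-8,dy=-3->C; (5,7):dx=-7,dy=-8->C
  (6,7):dx=+1,dy=-5->D
Step 2: C = 13, D = 8, total pairs = 21.
Step 3: tau = (C - D)/(n(n-1)/2) = (13 - 8)/21 = 0.238095.
Step 4: Exact two-sided p-value (enumerate n! = 5040 permutations of y under H0): p = 0.561905.
Step 5: alpha = 0.1. fail to reject H0.

tau_b = 0.2381 (C=13, D=8), p = 0.561905, fail to reject H0.


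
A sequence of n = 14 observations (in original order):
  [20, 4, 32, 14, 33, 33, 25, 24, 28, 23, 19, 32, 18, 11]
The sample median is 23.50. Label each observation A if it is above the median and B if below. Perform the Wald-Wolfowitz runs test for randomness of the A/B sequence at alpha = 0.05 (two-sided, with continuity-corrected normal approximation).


Step 1: Compute median = 23.50; label A = above, B = below.
Labels in order: BBABAAAAABBABB  (n_A = 7, n_B = 7)
Step 2: Count runs R = 7.
Step 3: Under H0 (random ordering), E[R] = 2*n_A*n_B/(n_A+n_B) + 1 = 2*7*7/14 + 1 = 8.0000.
        Var[R] = 2*n_A*n_B*(2*n_A*n_B - n_A - n_B) / ((n_A+n_B)^2 * (n_A+n_B-1)) = 8232/2548 = 3.2308.
        SD[R] = 1.7974.
Step 4: Continuity-corrected z = (R + 0.5 - E[R]) / SD[R] = (7 + 0.5 - 8.0000) / 1.7974 = -0.2782.
Step 5: Two-sided p-value via normal approximation = 2*(1 - Phi(|z|)) = 0.780879.
Step 6: alpha = 0.05. fail to reject H0.

R = 7, z = -0.2782, p = 0.780879, fail to reject H0.


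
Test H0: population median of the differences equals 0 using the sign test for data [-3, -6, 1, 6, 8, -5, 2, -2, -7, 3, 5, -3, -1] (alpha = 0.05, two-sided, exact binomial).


Step 1: Discard zero differences. Original n = 13; n_eff = number of nonzero differences = 13.
Nonzero differences (with sign): -3, -6, +1, +6, +8, -5, +2, -2, -7, +3, +5, -3, -1
Step 2: Count signs: positive = 6, negative = 7.
Step 3: Under H0: P(positive) = 0.5, so the number of positives S ~ Bin(13, 0.5).
Step 4: Two-sided exact p-value = sum of Bin(13,0.5) probabilities at or below the observed probability = 1.000000.
Step 5: alpha = 0.05. fail to reject H0.

n_eff = 13, pos = 6, neg = 7, p = 1.000000, fail to reject H0.


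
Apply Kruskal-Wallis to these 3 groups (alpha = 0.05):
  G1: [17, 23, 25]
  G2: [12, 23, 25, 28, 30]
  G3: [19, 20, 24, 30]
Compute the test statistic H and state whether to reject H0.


Step 1: Combine all N = 12 observations and assign midranks.
sorted (value, group, rank): (12,G2,1), (17,G1,2), (19,G3,3), (20,G3,4), (23,G1,5.5), (23,G2,5.5), (24,G3,7), (25,G1,8.5), (25,G2,8.5), (28,G2,10), (30,G2,11.5), (30,G3,11.5)
Step 2: Sum ranks within each group.
R_1 = 16 (n_1 = 3)
R_2 = 36.5 (n_2 = 5)
R_3 = 25.5 (n_3 = 4)
Step 3: H = 12/(N(N+1)) * sum(R_i^2/n_i) - 3(N+1)
     = 12/(12*13) * (16^2/3 + 36.5^2/5 + 25.5^2/4) - 3*13
     = 0.076923 * 514.346 - 39
     = 0.565064.
Step 4: Ties present; correction factor C = 1 - 18/(12^3 - 12) = 0.989510. Corrected H = 0.565064 / 0.989510 = 0.571054.
Step 5: Under H0, H ~ chi^2(2); p-value = 0.751618.
Step 6: alpha = 0.05. fail to reject H0.

H = 0.5711, df = 2, p = 0.751618, fail to reject H0.


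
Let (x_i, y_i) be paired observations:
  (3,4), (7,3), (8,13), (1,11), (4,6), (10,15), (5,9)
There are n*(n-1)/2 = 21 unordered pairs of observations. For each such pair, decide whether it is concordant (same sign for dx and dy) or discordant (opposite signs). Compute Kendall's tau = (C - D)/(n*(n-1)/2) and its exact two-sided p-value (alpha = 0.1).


Step 1: Enumerate the 21 unordered pairs (i,j) with i<j and classify each by sign(x_j-x_i) * sign(y_j-y_i).
  (1,2):dx=+4,dy=-1->D; (1,3):dx=+5,dy=+9->C; (1,4):dx=-2,dy=+7->D; (1,5):dx=+1,dy=+2->C
  (1,6):dx=+7,dy=+11->C; (1,7):dx=+2,dy=+5->C; (2,3):dx=+1,dy=+10->C; (2,4):dx=-6,dy=+8->D
  (2,5):dx=-3,dy=+3->D; (2,6):dx=+3,dy=+12->C; (2,7):dx=-2,dy=+6->D; (3,4):dx=-7,dy=-2->C
  (3,5):dx=-4,dy=-7->C; (3,6):dx=+2,dy=+2->C; (3,7):dx=-3,dy=-4->C; (4,5):dx=+3,dy=-5->D
  (4,6):dx=+9,dy=+4->C; (4,7):dx=+4,dy=-2->D; (5,6):dx=+6,dy=+9->C; (5,7):dx=+1,dy=+3->C
  (6,7):dx=-5,dy=-6->C
Step 2: C = 14, D = 7, total pairs = 21.
Step 3: tau = (C - D)/(n(n-1)/2) = (14 - 7)/21 = 0.333333.
Step 4: Exact two-sided p-value (enumerate n! = 5040 permutations of y under H0): p = 0.381349.
Step 5: alpha = 0.1. fail to reject H0.

tau_b = 0.3333 (C=14, D=7), p = 0.381349, fail to reject H0.


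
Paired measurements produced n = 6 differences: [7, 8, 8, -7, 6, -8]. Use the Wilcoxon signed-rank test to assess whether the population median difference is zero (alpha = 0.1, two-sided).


Step 1: Drop any zero differences (none here) and take |d_i|.
|d| = [7, 8, 8, 7, 6, 8]
Step 2: Midrank |d_i| (ties get averaged ranks).
ranks: |7|->2.5, |8|->5, |8|->5, |7|->2.5, |6|->1, |8|->5
Step 3: Attach original signs; sum ranks with positive sign and with negative sign.
W+ = 2.5 + 5 + 5 + 1 = 13.5
W- = 2.5 + 5 = 7.5
(Check: W+ + W- = 21 should equal n(n+1)/2 = 21.)
Step 4: Test statistic W = min(W+, W-) = 7.5.
Step 5: Ties in |d|, so use the tie-corrected normal approximation.
        E[W] = n(n+1)/4 = 6*7/4 = 10.5.
        Tie groups: |d|=7 (t=2), |d|=8 (t=3); sum(t^3 - t) = 30.
        Var[W] = n(n+1)(2n+1)/24 - sum(t^3-t)/48 = 546/24 - 30/48 = 22.125.
        z = (W - E[W]) / sqrt(Var[W]) = (7.5 - 10.5) / 4.7037 = -0.6378.
        Two-sided p = 2*Phi(z) = 0.523609.
Step 6: alpha = 0.1. fail to reject H0.

W+ = 13.5, W- = 7.5, W = min = 7.5, p = 0.523609, fail to reject H0.


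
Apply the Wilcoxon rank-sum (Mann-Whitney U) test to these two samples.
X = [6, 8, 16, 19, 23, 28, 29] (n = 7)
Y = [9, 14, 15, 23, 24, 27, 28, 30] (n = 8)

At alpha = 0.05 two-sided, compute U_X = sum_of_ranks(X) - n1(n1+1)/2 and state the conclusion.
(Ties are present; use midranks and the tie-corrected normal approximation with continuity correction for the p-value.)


Step 1: Combine and sort all 15 observations; assign midranks.
sorted (value, group): (6,X), (8,X), (9,Y), (14,Y), (15,Y), (16,X), (19,X), (23,X), (23,Y), (24,Y), (27,Y), (28,X), (28,Y), (29,X), (30,Y)
ranks: 6->1, 8->2, 9->3, 14->4, 15->5, 16->6, 19->7, 23->8.5, 23->8.5, 24->10, 27->11, 28->12.5, 28->12.5, 29->14, 30->15
Step 2: Rank sum for X: R1 = 1 + 2 + 6 + 7 + 8.5 + 12.5 + 14 = 51.
Step 3: U_X = R1 - n1(n1+1)/2 = 51 - 7*8/2 = 51 - 28 = 23.
       U_Y = n1*n2 - U_X = 56 - 23 = 33.
Step 4: Ties are present, so use the tie-corrected normal approximation (with continuity correction) for the p-value.
Step 5: p-value = 0.601875; compare to alpha = 0.05. fail to reject H0.

U_X = 23, p = 0.601875, fail to reject H0 at alpha = 0.05.


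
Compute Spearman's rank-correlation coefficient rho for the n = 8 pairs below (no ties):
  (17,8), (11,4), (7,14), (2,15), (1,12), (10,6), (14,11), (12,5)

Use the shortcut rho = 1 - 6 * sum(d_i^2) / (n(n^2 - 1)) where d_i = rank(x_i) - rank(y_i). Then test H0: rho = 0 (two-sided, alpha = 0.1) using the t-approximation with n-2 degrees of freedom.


Step 1: Rank x and y separately (midranks; no ties here).
rank(x): 17->8, 11->5, 7->3, 2->2, 1->1, 10->4, 14->7, 12->6
rank(y): 8->4, 4->1, 14->7, 15->8, 12->6, 6->3, 11->5, 5->2
Step 2: d_i = R_x(i) - R_y(i); compute d_i^2.
  (8-4)^2=16, (5-1)^2=16, (3-7)^2=16, (2-8)^2=36, (1-6)^2=25, (4-3)^2=1, (7-5)^2=4, (6-2)^2=16
sum(d^2) = 130.
Step 3: rho = 1 - 6*130 / (8*(8^2 - 1)) = 1 - 780/504 = -0.547619.
Step 4: Under H0, t = rho * sqrt((n-2)/(1-rho^2)) = -1.6031 ~ t(6).
Step 5: Two-sided p-value from the t-distribution with 6 df = 0.160026.
Step 6: alpha = 0.1. fail to reject H0.

rho = -0.5476, p = 0.160026, fail to reject H0 at alpha = 0.1.


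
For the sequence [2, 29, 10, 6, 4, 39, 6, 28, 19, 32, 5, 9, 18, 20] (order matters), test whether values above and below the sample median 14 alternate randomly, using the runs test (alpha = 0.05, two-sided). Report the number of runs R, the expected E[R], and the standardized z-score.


Step 1: Compute median = 14; label A = above, B = below.
Labels in order: BABBBABAAABBAA  (n_A = 7, n_B = 7)
Step 2: Count runs R = 8.
Step 3: Under H0 (random ordering), E[R] = 2*n_A*n_B/(n_A+n_B) + 1 = 2*7*7/14 + 1 = 8.0000.
        Var[R] = 2*n_A*n_B*(2*n_A*n_B - n_A - n_B) / ((n_A+n_B)^2 * (n_A+n_B-1)) = 8232/2548 = 3.2308.
        SD[R] = 1.7974.
Step 4: R = E[R], so z = 0 with no continuity correction.
Step 5: Two-sided p-value via normal approximation = 2*(1 - Phi(|z|)) = 1.000000.
Step 6: alpha = 0.05. fail to reject H0.

R = 8, z = 0.0000, p = 1.000000, fail to reject H0.


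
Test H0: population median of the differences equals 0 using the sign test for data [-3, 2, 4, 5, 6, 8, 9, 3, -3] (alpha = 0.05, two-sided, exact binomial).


Step 1: Discard zero differences. Original n = 9; n_eff = number of nonzero differences = 9.
Nonzero differences (with sign): -3, +2, +4, +5, +6, +8, +9, +3, -3
Step 2: Count signs: positive = 7, negative = 2.
Step 3: Under H0: P(positive) = 0.5, so the number of positives S ~ Bin(9, 0.5).
Step 4: Two-sided exact p-value = sum of Bin(9,0.5) probabilities at or below the observed probability = 0.179688.
Step 5: alpha = 0.05. fail to reject H0.

n_eff = 9, pos = 7, neg = 2, p = 0.179688, fail to reject H0.


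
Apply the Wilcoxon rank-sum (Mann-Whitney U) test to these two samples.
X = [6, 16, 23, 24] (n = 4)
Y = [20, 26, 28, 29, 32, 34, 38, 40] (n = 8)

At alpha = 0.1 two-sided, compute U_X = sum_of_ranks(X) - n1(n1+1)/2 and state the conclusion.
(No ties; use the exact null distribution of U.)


Step 1: Combine and sort all 12 observations; assign midranks.
sorted (value, group): (6,X), (16,X), (20,Y), (23,X), (24,X), (26,Y), (28,Y), (29,Y), (32,Y), (34,Y), (38,Y), (40,Y)
ranks: 6->1, 16->2, 20->3, 23->4, 24->5, 26->6, 28->7, 29->8, 32->9, 34->10, 38->11, 40->12
Step 2: Rank sum for X: R1 = 1 + 2 + 4 + 5 = 12.
Step 3: U_X = R1 - n1(n1+1)/2 = 12 - 4*5/2 = 12 - 10 = 2.
       U_Y = n1*n2 - U_X = 32 - 2 = 30.
Step 4: No ties, so the exact null distribution of U (based on enumerating the C(12,4) = 495 equally likely rank assignments) gives the two-sided p-value.
Step 5: p-value = 0.016162; compare to alpha = 0.1. reject H0.

U_X = 2, p = 0.016162, reject H0 at alpha = 0.1.


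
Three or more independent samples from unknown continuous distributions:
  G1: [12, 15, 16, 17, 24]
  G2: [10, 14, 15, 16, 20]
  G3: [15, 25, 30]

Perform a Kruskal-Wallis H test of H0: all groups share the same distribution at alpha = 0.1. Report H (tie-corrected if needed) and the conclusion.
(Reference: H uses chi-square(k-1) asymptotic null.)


Step 1: Combine all N = 13 observations and assign midranks.
sorted (value, group, rank): (10,G2,1), (12,G1,2), (14,G2,3), (15,G1,5), (15,G2,5), (15,G3,5), (16,G1,7.5), (16,G2,7.5), (17,G1,9), (20,G2,10), (24,G1,11), (25,G3,12), (30,G3,13)
Step 2: Sum ranks within each group.
R_1 = 34.5 (n_1 = 5)
R_2 = 26.5 (n_2 = 5)
R_3 = 30 (n_3 = 3)
Step 3: H = 12/(N(N+1)) * sum(R_i^2/n_i) - 3(N+1)
     = 12/(13*14) * (34.5^2/5 + 26.5^2/5 + 30^2/3) - 3*14
     = 0.065934 * 678.5 - 42
     = 2.736264.
Step 4: Ties present; correction factor C = 1 - 30/(13^3 - 13) = 0.986264. Corrected H = 2.736264 / 0.986264 = 2.774373.
Step 5: Under H0, H ~ chi^2(2); p-value = 0.249777.
Step 6: alpha = 0.1. fail to reject H0.

H = 2.7744, df = 2, p = 0.249777, fail to reject H0.


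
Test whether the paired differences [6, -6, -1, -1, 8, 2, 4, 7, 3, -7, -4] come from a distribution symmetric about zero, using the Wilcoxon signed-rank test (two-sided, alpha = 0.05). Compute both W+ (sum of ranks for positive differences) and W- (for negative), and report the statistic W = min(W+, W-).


Step 1: Drop any zero differences (none here) and take |d_i|.
|d| = [6, 6, 1, 1, 8, 2, 4, 7, 3, 7, 4]
Step 2: Midrank |d_i| (ties get averaged ranks).
ranks: |6|->7.5, |6|->7.5, |1|->1.5, |1|->1.5, |8|->11, |2|->3, |4|->5.5, |7|->9.5, |3|->4, |7|->9.5, |4|->5.5
Step 3: Attach original signs; sum ranks with positive sign and with negative sign.
W+ = 7.5 + 11 + 3 + 5.5 + 9.5 + 4 = 40.5
W- = 7.5 + 1.5 + 1.5 + 9.5 + 5.5 = 25.5
(Check: W+ + W- = 66 should equal n(n+1)/2 = 66.)
Step 4: Test statistic W = min(W+, W-) = 25.5.
Step 5: Ties in |d|, so use the tie-corrected normal approximation.
        E[W] = n(n+1)/4 = 11*12/4 = 33.
        Tie groups: |d|=1 (t=2), |d|=4 (t=2), |d|=6 (t=2), |d|=7 (t=2); sum(t^3 - t) = 24.
        Var[W] = n(n+1)(2n+1)/24 - sum(t^3-t)/48 = 3036/24 - 24/48 = 126.
        z = (W - E[W]) / sqrt(Var[W]) = (25.5 - 33) / 11.2250 = -0.6682.
        Two-sided p = 2*Phi(z) = 0.504036.
Step 6: alpha = 0.05. fail to reject H0.

W+ = 40.5, W- = 25.5, W = min = 25.5, p = 0.504036, fail to reject H0.


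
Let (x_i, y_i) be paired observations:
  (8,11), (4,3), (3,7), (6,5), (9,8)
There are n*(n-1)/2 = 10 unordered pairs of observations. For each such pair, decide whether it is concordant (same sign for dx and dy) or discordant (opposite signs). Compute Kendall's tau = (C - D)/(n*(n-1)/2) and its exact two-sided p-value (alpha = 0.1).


Step 1: Enumerate the 10 unordered pairs (i,j) with i<j and classify each by sign(x_j-x_i) * sign(y_j-y_i).
  (1,2):dx=-4,dy=-8->C; (1,3):dx=-5,dy=-4->C; (1,4):dx=-2,dy=-6->C; (1,5):dx=+1,dy=-3->D
  (2,3):dx=-1,dy=+4->D; (2,4):dx=+2,dy=+2->C; (2,5):dx=+5,dy=+5->C; (3,4):dx=+3,dy=-2->D
  (3,5):dx=+6,dy=+1->C; (4,5):dx=+3,dy=+3->C
Step 2: C = 7, D = 3, total pairs = 10.
Step 3: tau = (C - D)/(n(n-1)/2) = (7 - 3)/10 = 0.400000.
Step 4: Exact two-sided p-value (enumerate n! = 120 permutations of y under H0): p = 0.483333.
Step 5: alpha = 0.1. fail to reject H0.

tau_b = 0.4000 (C=7, D=3), p = 0.483333, fail to reject H0.


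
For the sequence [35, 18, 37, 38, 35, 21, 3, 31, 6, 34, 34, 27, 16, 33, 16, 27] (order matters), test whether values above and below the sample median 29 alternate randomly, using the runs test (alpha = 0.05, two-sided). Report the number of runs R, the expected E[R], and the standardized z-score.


Step 1: Compute median = 29; label A = above, B = below.
Labels in order: ABAAABBABAABBABB  (n_A = 8, n_B = 8)
Step 2: Count runs R = 10.
Step 3: Under H0 (random ordering), E[R] = 2*n_A*n_B/(n_A+n_B) + 1 = 2*8*8/16 + 1 = 9.0000.
        Var[R] = 2*n_A*n_B*(2*n_A*n_B - n_A - n_B) / ((n_A+n_B)^2 * (n_A+n_B-1)) = 14336/3840 = 3.7333.
        SD[R] = 1.9322.
Step 4: Continuity-corrected z = (R - 0.5 - E[R]) / SD[R] = (10 - 0.5 - 9.0000) / 1.9322 = 0.2588.
Step 5: Two-sided p-value via normal approximation = 2*(1 - Phi(|z|)) = 0.795809.
Step 6: alpha = 0.05. fail to reject H0.

R = 10, z = 0.2588, p = 0.795809, fail to reject H0.


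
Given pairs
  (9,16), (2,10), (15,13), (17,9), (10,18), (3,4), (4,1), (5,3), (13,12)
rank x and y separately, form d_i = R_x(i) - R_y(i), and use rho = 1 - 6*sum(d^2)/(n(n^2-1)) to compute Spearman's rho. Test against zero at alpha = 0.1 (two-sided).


Step 1: Rank x and y separately (midranks; no ties here).
rank(x): 9->5, 2->1, 15->8, 17->9, 10->6, 3->2, 4->3, 5->4, 13->7
rank(y): 16->8, 10->5, 13->7, 9->4, 18->9, 4->3, 1->1, 3->2, 12->6
Step 2: d_i = R_x(i) - R_y(i); compute d_i^2.
  (5-8)^2=9, (1-5)^2=16, (8-7)^2=1, (9-4)^2=25, (6-9)^2=9, (2-3)^2=1, (3-1)^2=4, (4-2)^2=4, (7-6)^2=1
sum(d^2) = 70.
Step 3: rho = 1 - 6*70 / (9*(9^2 - 1)) = 1 - 420/720 = 0.416667.
Step 4: Under H0, t = rho * sqrt((n-2)/(1-rho^2)) = 1.2127 ~ t(7).
Step 5: Two-sided p-value from the t-distribution with 7 df = 0.264586.
Step 6: alpha = 0.1. fail to reject H0.

rho = 0.4167, p = 0.264586, fail to reject H0 at alpha = 0.1.


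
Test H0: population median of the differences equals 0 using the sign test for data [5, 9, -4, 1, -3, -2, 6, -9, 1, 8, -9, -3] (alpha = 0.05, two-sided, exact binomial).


Step 1: Discard zero differences. Original n = 12; n_eff = number of nonzero differences = 12.
Nonzero differences (with sign): +5, +9, -4, +1, -3, -2, +6, -9, +1, +8, -9, -3
Step 2: Count signs: positive = 6, negative = 6.
Step 3: Under H0: P(positive) = 0.5, so the number of positives S ~ Bin(12, 0.5).
Step 4: Two-sided exact p-value = sum of Bin(12,0.5) probabilities at or below the observed probability = 1.000000.
Step 5: alpha = 0.05. fail to reject H0.

n_eff = 12, pos = 6, neg = 6, p = 1.000000, fail to reject H0.


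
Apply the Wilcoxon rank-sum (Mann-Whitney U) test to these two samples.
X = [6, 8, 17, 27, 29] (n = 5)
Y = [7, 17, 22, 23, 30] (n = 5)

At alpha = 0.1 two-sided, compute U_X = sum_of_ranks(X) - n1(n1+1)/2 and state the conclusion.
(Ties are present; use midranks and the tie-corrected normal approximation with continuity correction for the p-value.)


Step 1: Combine and sort all 10 observations; assign midranks.
sorted (value, group): (6,X), (7,Y), (8,X), (17,X), (17,Y), (22,Y), (23,Y), (27,X), (29,X), (30,Y)
ranks: 6->1, 7->2, 8->3, 17->4.5, 17->4.5, 22->6, 23->7, 27->8, 29->9, 30->10
Step 2: Rank sum for X: R1 = 1 + 3 + 4.5 + 8 + 9 = 25.5.
Step 3: U_X = R1 - n1(n1+1)/2 = 25.5 - 5*6/2 = 25.5 - 15 = 10.5.
       U_Y = n1*n2 - U_X = 25 - 10.5 = 14.5.
Step 4: Ties are present, so use the tie-corrected normal approximation (with continuity correction) for the p-value.
Step 5: p-value = 0.753298; compare to alpha = 0.1. fail to reject H0.

U_X = 10.5, p = 0.753298, fail to reject H0 at alpha = 0.1.


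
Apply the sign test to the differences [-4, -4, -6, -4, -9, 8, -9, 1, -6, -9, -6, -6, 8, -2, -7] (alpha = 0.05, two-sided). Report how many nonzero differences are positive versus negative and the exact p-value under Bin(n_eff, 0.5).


Step 1: Discard zero differences. Original n = 15; n_eff = number of nonzero differences = 15.
Nonzero differences (with sign): -4, -4, -6, -4, -9, +8, -9, +1, -6, -9, -6, -6, +8, -2, -7
Step 2: Count signs: positive = 3, negative = 12.
Step 3: Under H0: P(positive) = 0.5, so the number of positives S ~ Bin(15, 0.5).
Step 4: Two-sided exact p-value = sum of Bin(15,0.5) probabilities at or below the observed probability = 0.035156.
Step 5: alpha = 0.05. reject H0.

n_eff = 15, pos = 3, neg = 12, p = 0.035156, reject H0.


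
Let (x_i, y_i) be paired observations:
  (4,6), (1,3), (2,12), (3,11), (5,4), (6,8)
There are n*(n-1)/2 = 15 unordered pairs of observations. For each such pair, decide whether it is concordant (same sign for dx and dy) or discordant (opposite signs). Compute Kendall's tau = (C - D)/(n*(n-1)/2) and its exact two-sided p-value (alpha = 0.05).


Step 1: Enumerate the 15 unordered pairs (i,j) with i<j and classify each by sign(x_j-x_i) * sign(y_j-y_i).
  (1,2):dx=-3,dy=-3->C; (1,3):dx=-2,dy=+6->D; (1,4):dx=-1,dy=+5->D; (1,5):dx=+1,dy=-2->D
  (1,6):dx=+2,dy=+2->C; (2,3):dx=+1,dy=+9->C; (2,4):dx=+2,dy=+8->C; (2,5):dx=+4,dy=+1->C
  (2,6):dx=+5,dy=+5->C; (3,4):dx=+1,dy=-1->D; (3,5):dx=+3,dy=-8->D; (3,6):dx=+4,dy=-4->D
  (4,5):dx=+2,dy=-7->D; (4,6):dx=+3,dy=-3->D; (5,6):dx=+1,dy=+4->C
Step 2: C = 7, D = 8, total pairs = 15.
Step 3: tau = (C - D)/(n(n-1)/2) = (7 - 8)/15 = -0.066667.
Step 4: Exact two-sided p-value (enumerate n! = 720 permutations of y under H0): p = 1.000000.
Step 5: alpha = 0.05. fail to reject H0.

tau_b = -0.0667 (C=7, D=8), p = 1.000000, fail to reject H0.


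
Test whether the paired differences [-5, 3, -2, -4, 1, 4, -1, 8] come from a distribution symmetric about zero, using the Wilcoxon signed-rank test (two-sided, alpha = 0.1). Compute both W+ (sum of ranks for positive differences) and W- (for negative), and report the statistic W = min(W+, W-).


Step 1: Drop any zero differences (none here) and take |d_i|.
|d| = [5, 3, 2, 4, 1, 4, 1, 8]
Step 2: Midrank |d_i| (ties get averaged ranks).
ranks: |5|->7, |3|->4, |2|->3, |4|->5.5, |1|->1.5, |4|->5.5, |1|->1.5, |8|->8
Step 3: Attach original signs; sum ranks with positive sign and with negative sign.
W+ = 4 + 1.5 + 5.5 + 8 = 19
W- = 7 + 3 + 5.5 + 1.5 = 17
(Check: W+ + W- = 36 should equal n(n+1)/2 = 36.)
Step 4: Test statistic W = min(W+, W-) = 17.
Step 5: Ties in |d|, so use the tie-corrected normal approximation.
        E[W] = n(n+1)/4 = 8*9/4 = 18.
        Tie groups: |d|=1 (t=2), |d|=4 (t=2); sum(t^3 - t) = 12.
        Var[W] = n(n+1)(2n+1)/24 - sum(t^3-t)/48 = 1224/24 - 12/48 = 50.75.
        z = (W - E[W]) / sqrt(Var[W]) = (17 - 18) / 7.1239 = -0.1404.
        Two-sided p = 2*Phi(z) = 0.888366.
Step 6: alpha = 0.1. fail to reject H0.

W+ = 19, W- = 17, W = min = 17, p = 0.888366, fail to reject H0.


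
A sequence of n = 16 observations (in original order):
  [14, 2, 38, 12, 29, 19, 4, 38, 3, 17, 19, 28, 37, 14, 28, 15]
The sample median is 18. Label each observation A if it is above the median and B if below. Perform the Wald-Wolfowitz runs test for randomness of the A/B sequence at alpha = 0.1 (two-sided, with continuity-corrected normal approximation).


Step 1: Compute median = 18; label A = above, B = below.
Labels in order: BBABAABABBAAABAB  (n_A = 8, n_B = 8)
Step 2: Count runs R = 11.
Step 3: Under H0 (random ordering), E[R] = 2*n_A*n_B/(n_A+n_B) + 1 = 2*8*8/16 + 1 = 9.0000.
        Var[R] = 2*n_A*n_B*(2*n_A*n_B - n_A - n_B) / ((n_A+n_B)^2 * (n_A+n_B-1)) = 14336/3840 = 3.7333.
        SD[R] = 1.9322.
Step 4: Continuity-corrected z = (R - 0.5 - E[R]) / SD[R] = (11 - 0.5 - 9.0000) / 1.9322 = 0.7763.
Step 5: Two-sided p-value via normal approximation = 2*(1 - Phi(|z|)) = 0.437558.
Step 6: alpha = 0.1. fail to reject H0.

R = 11, z = 0.7763, p = 0.437558, fail to reject H0.


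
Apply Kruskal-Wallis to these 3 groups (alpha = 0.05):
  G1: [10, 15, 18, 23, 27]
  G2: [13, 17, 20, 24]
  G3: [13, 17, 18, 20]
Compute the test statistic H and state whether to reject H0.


Step 1: Combine all N = 13 observations and assign midranks.
sorted (value, group, rank): (10,G1,1), (13,G2,2.5), (13,G3,2.5), (15,G1,4), (17,G2,5.5), (17,G3,5.5), (18,G1,7.5), (18,G3,7.5), (20,G2,9.5), (20,G3,9.5), (23,G1,11), (24,G2,12), (27,G1,13)
Step 2: Sum ranks within each group.
R_1 = 36.5 (n_1 = 5)
R_2 = 29.5 (n_2 = 4)
R_3 = 25 (n_3 = 4)
Step 3: H = 12/(N(N+1)) * sum(R_i^2/n_i) - 3(N+1)
     = 12/(13*14) * (36.5^2/5 + 29.5^2/4 + 25^2/4) - 3*14
     = 0.065934 * 640.263 - 42
     = 0.215110.
Step 4: Ties present; correction factor C = 1 - 24/(13^3 - 13) = 0.989011. Corrected H = 0.215110 / 0.989011 = 0.217500.
Step 5: Under H0, H ~ chi^2(2); p-value = 0.896955.
Step 6: alpha = 0.05. fail to reject H0.

H = 0.2175, df = 2, p = 0.896955, fail to reject H0.


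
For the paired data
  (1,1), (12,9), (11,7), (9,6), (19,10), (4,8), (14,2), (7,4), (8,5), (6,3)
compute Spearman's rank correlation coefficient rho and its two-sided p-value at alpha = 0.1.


Step 1: Rank x and y separately (midranks; no ties here).
rank(x): 1->1, 12->8, 11->7, 9->6, 19->10, 4->2, 14->9, 7->4, 8->5, 6->3
rank(y): 1->1, 9->9, 7->7, 6->6, 10->10, 8->8, 2->2, 4->4, 5->5, 3->3
Step 2: d_i = R_x(i) - R_y(i); compute d_i^2.
  (1-1)^2=0, (8-9)^2=1, (7-7)^2=0, (6-6)^2=0, (10-10)^2=0, (2-8)^2=36, (9-2)^2=49, (4-4)^2=0, (5-5)^2=0, (3-3)^2=0
sum(d^2) = 86.
Step 3: rho = 1 - 6*86 / (10*(10^2 - 1)) = 1 - 516/990 = 0.478788.
Step 4: Under H0, t = rho * sqrt((n-2)/(1-rho^2)) = 1.5425 ~ t(8).
Step 5: Two-sided p-value from the t-distribution with 8 df = 0.161523.
Step 6: alpha = 0.1. fail to reject H0.

rho = 0.4788, p = 0.161523, fail to reject H0 at alpha = 0.1.


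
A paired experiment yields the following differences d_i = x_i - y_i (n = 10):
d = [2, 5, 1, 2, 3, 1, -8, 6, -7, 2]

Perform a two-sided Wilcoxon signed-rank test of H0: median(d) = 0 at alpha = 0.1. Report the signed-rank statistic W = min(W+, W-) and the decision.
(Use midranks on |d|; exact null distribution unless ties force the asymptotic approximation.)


Step 1: Drop any zero differences (none here) and take |d_i|.
|d| = [2, 5, 1, 2, 3, 1, 8, 6, 7, 2]
Step 2: Midrank |d_i| (ties get averaged ranks).
ranks: |2|->4, |5|->7, |1|->1.5, |2|->4, |3|->6, |1|->1.5, |8|->10, |6|->8, |7|->9, |2|->4
Step 3: Attach original signs; sum ranks with positive sign and with negative sign.
W+ = 4 + 7 + 1.5 + 4 + 6 + 1.5 + 8 + 4 = 36
W- = 10 + 9 = 19
(Check: W+ + W- = 55 should equal n(n+1)/2 = 55.)
Step 4: Test statistic W = min(W+, W-) = 19.
Step 5: Ties in |d|, so use the tie-corrected normal approximation.
        E[W] = n(n+1)/4 = 10*11/4 = 27.5.
        Tie groups: |d|=1 (t=2), |d|=2 (t=3); sum(t^3 - t) = 30.
        Var[W] = n(n+1)(2n+1)/24 - sum(t^3-t)/48 = 2310/24 - 30/48 = 95.625.
        z = (W - E[W]) / sqrt(Var[W]) = (19 - 27.5) / 9.7788 = -0.8692.
        Two-sided p = 2*Phi(z) = 0.384723.
Step 6: alpha = 0.1. fail to reject H0.

W+ = 36, W- = 19, W = min = 19, p = 0.384723, fail to reject H0.


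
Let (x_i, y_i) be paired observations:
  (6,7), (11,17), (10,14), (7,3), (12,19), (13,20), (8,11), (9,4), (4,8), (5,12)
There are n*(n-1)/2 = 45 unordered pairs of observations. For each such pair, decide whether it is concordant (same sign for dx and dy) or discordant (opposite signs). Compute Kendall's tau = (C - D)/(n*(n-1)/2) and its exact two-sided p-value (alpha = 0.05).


Step 1: Enumerate the 45 unordered pairs (i,j) with i<j and classify each by sign(x_j-x_i) * sign(y_j-y_i).
  (1,2):dx=+5,dy=+10->C; (1,3):dx=+4,dy=+7->C; (1,4):dx=+1,dy=-4->D; (1,5):dx=+6,dy=+12->C
  (1,6):dx=+7,dy=+13->C; (1,7):dx=+2,dy=+4->C; (1,8):dx=+3,dy=-3->D; (1,9):dx=-2,dy=+1->D
  (1,10):dx=-1,dy=+5->D; (2,3):dx=-1,dy=-3->C; (2,4):dx=-4,dy=-14->C; (2,5):dx=+1,dy=+2->C
  (2,6):dx=+2,dy=+3->C; (2,7):dx=-3,dy=-6->C; (2,8):dx=-2,dy=-13->C; (2,9):dx=-7,dy=-9->C
  (2,10):dx=-6,dy=-5->C; (3,4):dx=-3,dy=-11->C; (3,5):dx=+2,dy=+5->C; (3,6):dx=+3,dy=+6->C
  (3,7):dx=-2,dy=-3->C; (3,8):dx=-1,dy=-10->C; (3,9):dx=-6,dy=-6->C; (3,10):dx=-5,dy=-2->C
  (4,5):dx=+5,dy=+16->C; (4,6):dx=+6,dy=+17->C; (4,7):dx=+1,dy=+8->C; (4,8):dx=+2,dy=+1->C
  (4,9):dx=-3,dy=+5->D; (4,10):dx=-2,dy=+9->D; (5,6):dx=+1,dy=+1->C; (5,7):dx=-4,dy=-8->C
  (5,8):dx=-3,dy=-15->C; (5,9):dx=-8,dy=-11->C; (5,10):dx=-7,dy=-7->C; (6,7):dx=-5,dy=-9->C
  (6,8):dx=-4,dy=-16->C; (6,9):dx=-9,dy=-12->C; (6,10):dx=-8,dy=-8->C; (7,8):dx=+1,dy=-7->D
  (7,9):dx=-4,dy=-3->C; (7,10):dx=-3,dy=+1->D; (8,9):dx=-5,dy=+4->D; (8,10):dx=-4,dy=+8->D
  (9,10):dx=+1,dy=+4->C
Step 2: C = 35, D = 10, total pairs = 45.
Step 3: tau = (C - D)/(n(n-1)/2) = (35 - 10)/45 = 0.555556.
Step 4: Exact two-sided p-value (enumerate n! = 3628800 permutations of y under H0): p = 0.028609.
Step 5: alpha = 0.05. reject H0.

tau_b = 0.5556 (C=35, D=10), p = 0.028609, reject H0.


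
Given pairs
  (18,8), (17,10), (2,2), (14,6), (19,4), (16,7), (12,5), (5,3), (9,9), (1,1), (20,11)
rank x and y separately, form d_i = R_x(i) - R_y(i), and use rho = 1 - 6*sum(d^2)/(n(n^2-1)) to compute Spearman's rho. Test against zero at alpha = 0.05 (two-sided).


Step 1: Rank x and y separately (midranks; no ties here).
rank(x): 18->9, 17->8, 2->2, 14->6, 19->10, 16->7, 12->5, 5->3, 9->4, 1->1, 20->11
rank(y): 8->8, 10->10, 2->2, 6->6, 4->4, 7->7, 5->5, 3->3, 9->9, 1->1, 11->11
Step 2: d_i = R_x(i) - R_y(i); compute d_i^2.
  (9-8)^2=1, (8-10)^2=4, (2-2)^2=0, (6-6)^2=0, (10-4)^2=36, (7-7)^2=0, (5-5)^2=0, (3-3)^2=0, (4-9)^2=25, (1-1)^2=0, (11-11)^2=0
sum(d^2) = 66.
Step 3: rho = 1 - 6*66 / (11*(11^2 - 1)) = 1 - 396/1320 = 0.700000.
Step 4: Under H0, t = rho * sqrt((n-2)/(1-rho^2)) = 2.9406 ~ t(9).
Step 5: Two-sided p-value from the t-distribution with 9 df = 0.016471.
Step 6: alpha = 0.05. reject H0.

rho = 0.7000, p = 0.016471, reject H0 at alpha = 0.05.


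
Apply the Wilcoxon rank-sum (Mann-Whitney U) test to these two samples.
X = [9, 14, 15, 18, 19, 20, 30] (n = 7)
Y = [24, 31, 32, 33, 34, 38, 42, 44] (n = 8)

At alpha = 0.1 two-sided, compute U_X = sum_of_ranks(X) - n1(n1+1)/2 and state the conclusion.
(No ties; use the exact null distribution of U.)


Step 1: Combine and sort all 15 observations; assign midranks.
sorted (value, group): (9,X), (14,X), (15,X), (18,X), (19,X), (20,X), (24,Y), (30,X), (31,Y), (32,Y), (33,Y), (34,Y), (38,Y), (42,Y), (44,Y)
ranks: 9->1, 14->2, 15->3, 18->4, 19->5, 20->6, 24->7, 30->8, 31->9, 32->10, 33->11, 34->12, 38->13, 42->14, 44->15
Step 2: Rank sum for X: R1 = 1 + 2 + 3 + 4 + 5 + 6 + 8 = 29.
Step 3: U_X = R1 - n1(n1+1)/2 = 29 - 7*8/2 = 29 - 28 = 1.
       U_Y = n1*n2 - U_X = 56 - 1 = 55.
Step 4: No ties, so the exact null distribution of U (based on enumerating the C(15,7) = 6435 equally likely rank assignments) gives the two-sided p-value.
Step 5: p-value = 0.000622; compare to alpha = 0.1. reject H0.

U_X = 1, p = 0.000622, reject H0 at alpha = 0.1.


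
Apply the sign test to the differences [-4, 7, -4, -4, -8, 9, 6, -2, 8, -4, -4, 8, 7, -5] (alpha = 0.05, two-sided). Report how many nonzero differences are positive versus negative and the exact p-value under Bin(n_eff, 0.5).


Step 1: Discard zero differences. Original n = 14; n_eff = number of nonzero differences = 14.
Nonzero differences (with sign): -4, +7, -4, -4, -8, +9, +6, -2, +8, -4, -4, +8, +7, -5
Step 2: Count signs: positive = 6, negative = 8.
Step 3: Under H0: P(positive) = 0.5, so the number of positives S ~ Bin(14, 0.5).
Step 4: Two-sided exact p-value = sum of Bin(14,0.5) probabilities at or below the observed probability = 0.790527.
Step 5: alpha = 0.05. fail to reject H0.

n_eff = 14, pos = 6, neg = 8, p = 0.790527, fail to reject H0.


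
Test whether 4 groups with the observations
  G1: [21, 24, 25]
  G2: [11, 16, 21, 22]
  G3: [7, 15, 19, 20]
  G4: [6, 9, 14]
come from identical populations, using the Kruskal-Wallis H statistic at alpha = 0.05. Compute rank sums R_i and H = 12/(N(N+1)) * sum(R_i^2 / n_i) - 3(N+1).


Step 1: Combine all N = 14 observations and assign midranks.
sorted (value, group, rank): (6,G4,1), (7,G3,2), (9,G4,3), (11,G2,4), (14,G4,5), (15,G3,6), (16,G2,7), (19,G3,8), (20,G3,9), (21,G1,10.5), (21,G2,10.5), (22,G2,12), (24,G1,13), (25,G1,14)
Step 2: Sum ranks within each group.
R_1 = 37.5 (n_1 = 3)
R_2 = 33.5 (n_2 = 4)
R_3 = 25 (n_3 = 4)
R_4 = 9 (n_4 = 3)
Step 3: H = 12/(N(N+1)) * sum(R_i^2/n_i) - 3(N+1)
     = 12/(14*15) * (37.5^2/3 + 33.5^2/4 + 25^2/4 + 9^2/3) - 3*15
     = 0.057143 * 932.562 - 45
     = 8.289286.
Step 4: Ties present; correction factor C = 1 - 6/(14^3 - 14) = 0.997802. Corrected H = 8.289286 / 0.997802 = 8.307544.
Step 5: Under H0, H ~ chi^2(3); p-value = 0.040065.
Step 6: alpha = 0.05. reject H0.

H = 8.3075, df = 3, p = 0.040065, reject H0.


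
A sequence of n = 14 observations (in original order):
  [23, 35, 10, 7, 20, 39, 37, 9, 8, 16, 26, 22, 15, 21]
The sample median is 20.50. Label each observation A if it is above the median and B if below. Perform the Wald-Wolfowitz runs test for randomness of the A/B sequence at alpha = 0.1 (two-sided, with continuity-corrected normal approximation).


Step 1: Compute median = 20.50; label A = above, B = below.
Labels in order: AABBBAABBBAABA  (n_A = 7, n_B = 7)
Step 2: Count runs R = 7.
Step 3: Under H0 (random ordering), E[R] = 2*n_A*n_B/(n_A+n_B) + 1 = 2*7*7/14 + 1 = 8.0000.
        Var[R] = 2*n_A*n_B*(2*n_A*n_B - n_A - n_B) / ((n_A+n_B)^2 * (n_A+n_B-1)) = 8232/2548 = 3.2308.
        SD[R] = 1.7974.
Step 4: Continuity-corrected z = (R + 0.5 - E[R]) / SD[R] = (7 + 0.5 - 8.0000) / 1.7974 = -0.2782.
Step 5: Two-sided p-value via normal approximation = 2*(1 - Phi(|z|)) = 0.780879.
Step 6: alpha = 0.1. fail to reject H0.

R = 7, z = -0.2782, p = 0.780879, fail to reject H0.
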